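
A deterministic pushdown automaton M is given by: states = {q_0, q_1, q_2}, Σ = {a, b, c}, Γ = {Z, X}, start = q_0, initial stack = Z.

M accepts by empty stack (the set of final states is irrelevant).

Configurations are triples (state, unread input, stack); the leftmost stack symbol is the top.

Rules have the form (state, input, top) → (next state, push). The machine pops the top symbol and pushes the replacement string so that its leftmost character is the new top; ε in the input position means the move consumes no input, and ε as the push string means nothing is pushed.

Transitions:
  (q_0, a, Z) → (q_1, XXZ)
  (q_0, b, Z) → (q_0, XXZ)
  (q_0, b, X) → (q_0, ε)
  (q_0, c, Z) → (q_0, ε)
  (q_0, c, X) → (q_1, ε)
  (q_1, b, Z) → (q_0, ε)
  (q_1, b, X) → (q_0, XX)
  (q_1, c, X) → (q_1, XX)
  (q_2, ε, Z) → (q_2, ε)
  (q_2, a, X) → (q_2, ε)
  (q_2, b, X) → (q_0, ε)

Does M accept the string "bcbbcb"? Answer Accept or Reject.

(q_0, bcbbcb, Z)
  read b, top Z: go to q_0, push XXZ → (q_0, cbbcb, XXZ)
  read c, top X: go to q_1, push ε → (q_1, bbcb, XZ)
  read b, top X: go to q_0, push XX → (q_0, bcb, XXZ)
  read b, top X: go to q_0, push ε → (q_0, cb, XZ)
  read c, top X: go to q_1, push ε → (q_1, b, Z)
  read b, top Z: go to q_0, push ε → (q_0, ε, ε)
All input consumed and the stack is empty.

Accept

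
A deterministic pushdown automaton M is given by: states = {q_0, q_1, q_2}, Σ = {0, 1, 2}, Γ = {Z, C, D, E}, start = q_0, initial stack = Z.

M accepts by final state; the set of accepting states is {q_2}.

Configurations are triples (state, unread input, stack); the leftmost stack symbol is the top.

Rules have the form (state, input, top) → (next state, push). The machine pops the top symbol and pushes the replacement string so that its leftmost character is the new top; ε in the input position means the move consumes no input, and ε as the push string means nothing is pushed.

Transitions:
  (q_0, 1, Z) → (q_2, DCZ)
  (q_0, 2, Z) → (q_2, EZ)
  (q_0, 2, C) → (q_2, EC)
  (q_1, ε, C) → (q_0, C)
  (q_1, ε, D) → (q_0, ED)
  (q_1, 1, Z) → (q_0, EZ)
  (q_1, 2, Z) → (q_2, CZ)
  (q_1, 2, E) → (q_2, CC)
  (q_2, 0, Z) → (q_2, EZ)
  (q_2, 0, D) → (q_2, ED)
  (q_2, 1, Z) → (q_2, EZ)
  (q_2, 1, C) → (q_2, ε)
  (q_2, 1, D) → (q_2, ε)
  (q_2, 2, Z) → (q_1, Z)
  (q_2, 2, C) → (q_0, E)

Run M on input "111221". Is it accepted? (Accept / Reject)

(q_0, 111221, Z)
  read 1, top Z: go to q_2, push DCZ → (q_2, 11221, DCZ)
  read 1, top D: go to q_2, push ε → (q_2, 1221, CZ)
  read 1, top C: go to q_2, push ε → (q_2, 221, Z)
  read 2, top Z: go to q_1, push Z → (q_1, 21, Z)
  read 2, top Z: go to q_2, push CZ → (q_2, 1, CZ)
  read 1, top C: go to q_2, push ε → (q_2, ε, Z)
All input consumed; state q_2 ∈ F.

Accept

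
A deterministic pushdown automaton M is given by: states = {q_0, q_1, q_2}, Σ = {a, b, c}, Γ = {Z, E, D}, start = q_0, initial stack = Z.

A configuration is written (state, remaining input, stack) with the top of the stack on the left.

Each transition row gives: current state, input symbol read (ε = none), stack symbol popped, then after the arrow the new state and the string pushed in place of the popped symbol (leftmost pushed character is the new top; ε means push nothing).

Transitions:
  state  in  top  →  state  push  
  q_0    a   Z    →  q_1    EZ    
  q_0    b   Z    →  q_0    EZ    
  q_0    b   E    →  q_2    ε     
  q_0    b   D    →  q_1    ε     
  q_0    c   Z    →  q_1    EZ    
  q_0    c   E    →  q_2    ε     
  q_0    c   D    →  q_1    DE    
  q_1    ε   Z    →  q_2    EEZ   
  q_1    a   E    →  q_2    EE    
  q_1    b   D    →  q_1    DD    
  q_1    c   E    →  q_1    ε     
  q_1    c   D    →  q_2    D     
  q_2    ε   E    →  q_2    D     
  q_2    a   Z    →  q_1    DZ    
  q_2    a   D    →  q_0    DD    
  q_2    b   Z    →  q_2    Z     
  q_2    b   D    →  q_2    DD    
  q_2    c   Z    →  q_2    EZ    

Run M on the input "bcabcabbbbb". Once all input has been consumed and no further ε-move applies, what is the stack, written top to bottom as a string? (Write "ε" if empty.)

DDDDDDZ

(q_0, bcabcabbbbb, Z)
  read b, top Z: go to q_0, push EZ → (q_0, cabcabbbbb, EZ)
  read c, top E: go to q_2, push ε → (q_2, abcabbbbb, Z)
  read a, top Z: go to q_1, push DZ → (q_1, bcabbbbb, DZ)
  read b, top D: go to q_1, push DD → (q_1, cabbbbb, DDZ)
  read c, top D: go to q_2, push D → (q_2, abbbbb, DDZ)
  read a, top D: go to q_0, push DD → (q_0, bbbbb, DDDZ)
  read b, top D: go to q_1, push ε → (q_1, bbbb, DDZ)
  read b, top D: go to q_1, push DD → (q_1, bbb, DDDZ)
  read b, top D: go to q_1, push DD → (q_1, bb, DDDDZ)
  read b, top D: go to q_1, push DD → (q_1, b, DDDDDZ)
  read b, top D: go to q_1, push DD → (q_1, ε, DDDDDDZ)
All input consumed in state q_1 with stack DDDDDDZ.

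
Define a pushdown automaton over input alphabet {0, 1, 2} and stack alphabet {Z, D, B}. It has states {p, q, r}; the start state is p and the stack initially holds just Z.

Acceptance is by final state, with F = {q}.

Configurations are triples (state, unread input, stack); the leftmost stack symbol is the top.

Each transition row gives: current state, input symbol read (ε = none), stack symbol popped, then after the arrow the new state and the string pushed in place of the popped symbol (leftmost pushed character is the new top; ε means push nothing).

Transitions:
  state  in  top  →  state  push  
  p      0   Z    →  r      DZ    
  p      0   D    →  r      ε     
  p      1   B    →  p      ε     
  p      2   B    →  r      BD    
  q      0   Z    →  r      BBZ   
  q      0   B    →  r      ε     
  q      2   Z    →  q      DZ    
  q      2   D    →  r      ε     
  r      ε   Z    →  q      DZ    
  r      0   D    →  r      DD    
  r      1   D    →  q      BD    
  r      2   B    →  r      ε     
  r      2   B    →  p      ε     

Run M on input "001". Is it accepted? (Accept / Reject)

One accepting computation: (p, 001, Z) ⊢ (r, 01, DZ) ⊢ (r, 1, DDZ) ⊢ (q, ε, BDDZ)
All input consumed and state q ∈ F.

Accept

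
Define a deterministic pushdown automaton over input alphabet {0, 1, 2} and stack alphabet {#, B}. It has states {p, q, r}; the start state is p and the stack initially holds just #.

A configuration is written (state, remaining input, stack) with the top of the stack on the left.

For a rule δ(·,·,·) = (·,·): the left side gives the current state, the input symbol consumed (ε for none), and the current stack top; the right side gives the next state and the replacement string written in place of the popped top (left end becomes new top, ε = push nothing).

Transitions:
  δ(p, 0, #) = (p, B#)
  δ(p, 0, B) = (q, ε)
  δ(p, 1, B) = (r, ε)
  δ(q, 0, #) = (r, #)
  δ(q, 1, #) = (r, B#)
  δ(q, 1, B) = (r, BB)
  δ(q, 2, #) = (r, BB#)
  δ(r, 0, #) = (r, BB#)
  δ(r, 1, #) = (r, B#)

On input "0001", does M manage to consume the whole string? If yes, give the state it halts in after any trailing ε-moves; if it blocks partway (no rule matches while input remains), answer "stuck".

(p, 0001, #)
  read 0, top #: go to p, push B# → (p, 001, B#)
  read 0, top B: go to q, push ε → (q, 01, #)
  read 0, top #: go to r, push # → (r, 1, #)
  read 1, top #: go to r, push B# → (r, ε, B#)
All input consumed; M is in state r.

r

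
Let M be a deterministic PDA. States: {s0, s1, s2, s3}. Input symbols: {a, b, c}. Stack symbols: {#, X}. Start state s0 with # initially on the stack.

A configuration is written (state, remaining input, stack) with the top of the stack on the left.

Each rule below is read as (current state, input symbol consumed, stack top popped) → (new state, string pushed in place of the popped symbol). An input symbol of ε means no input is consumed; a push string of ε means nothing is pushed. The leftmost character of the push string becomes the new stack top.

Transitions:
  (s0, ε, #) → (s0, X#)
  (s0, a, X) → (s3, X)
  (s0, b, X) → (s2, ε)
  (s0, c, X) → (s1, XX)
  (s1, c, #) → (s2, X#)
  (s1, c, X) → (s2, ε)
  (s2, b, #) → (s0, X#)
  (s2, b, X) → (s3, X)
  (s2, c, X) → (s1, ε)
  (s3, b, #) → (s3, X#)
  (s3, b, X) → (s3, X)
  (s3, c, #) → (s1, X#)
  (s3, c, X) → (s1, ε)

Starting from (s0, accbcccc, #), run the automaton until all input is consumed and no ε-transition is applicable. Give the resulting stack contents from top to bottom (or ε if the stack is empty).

(s0, accbcccc, #)
  ε-move, top #: go to s0, push X# → (s0, accbcccc, X#)
  read a, top X: go to s3, push X → (s3, ccbcccc, X#)
  read c, top X: go to s1, push ε → (s1, cbcccc, #)
  read c, top #: go to s2, push X# → (s2, bcccc, X#)
  read b, top X: go to s3, push X → (s3, cccc, X#)
  read c, top X: go to s1, push ε → (s1, ccc, #)
  read c, top #: go to s2, push X# → (s2, cc, X#)
  read c, top X: go to s1, push ε → (s1, c, #)
  read c, top #: go to s2, push X# → (s2, ε, X#)
All input consumed in state s2 with stack X#.

X#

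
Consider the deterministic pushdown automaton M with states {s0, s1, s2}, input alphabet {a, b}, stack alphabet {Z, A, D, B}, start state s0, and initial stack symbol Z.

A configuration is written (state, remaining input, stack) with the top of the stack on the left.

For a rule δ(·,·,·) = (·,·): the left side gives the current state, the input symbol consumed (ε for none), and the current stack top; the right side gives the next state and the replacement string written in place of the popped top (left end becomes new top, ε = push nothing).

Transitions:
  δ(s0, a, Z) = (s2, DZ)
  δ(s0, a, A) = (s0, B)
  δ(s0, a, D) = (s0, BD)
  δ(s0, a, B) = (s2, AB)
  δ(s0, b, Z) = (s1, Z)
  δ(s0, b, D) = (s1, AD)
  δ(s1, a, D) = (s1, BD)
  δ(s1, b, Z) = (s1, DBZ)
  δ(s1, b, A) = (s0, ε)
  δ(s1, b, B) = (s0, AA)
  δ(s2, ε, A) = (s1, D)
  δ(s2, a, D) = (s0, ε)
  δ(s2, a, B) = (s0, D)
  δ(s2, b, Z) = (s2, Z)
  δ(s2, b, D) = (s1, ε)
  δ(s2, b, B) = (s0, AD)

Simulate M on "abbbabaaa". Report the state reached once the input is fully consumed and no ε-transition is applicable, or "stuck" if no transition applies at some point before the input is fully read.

stuck

(s0, abbbabaaa, Z) ⊢ (s2, bbbabaaa, DZ) ⊢ (s1, bbabaaa, Z) ⊢ (s1, babaaa, DBZ)
No transition for (s1, b, top D); M blocks with input babaaa remaining.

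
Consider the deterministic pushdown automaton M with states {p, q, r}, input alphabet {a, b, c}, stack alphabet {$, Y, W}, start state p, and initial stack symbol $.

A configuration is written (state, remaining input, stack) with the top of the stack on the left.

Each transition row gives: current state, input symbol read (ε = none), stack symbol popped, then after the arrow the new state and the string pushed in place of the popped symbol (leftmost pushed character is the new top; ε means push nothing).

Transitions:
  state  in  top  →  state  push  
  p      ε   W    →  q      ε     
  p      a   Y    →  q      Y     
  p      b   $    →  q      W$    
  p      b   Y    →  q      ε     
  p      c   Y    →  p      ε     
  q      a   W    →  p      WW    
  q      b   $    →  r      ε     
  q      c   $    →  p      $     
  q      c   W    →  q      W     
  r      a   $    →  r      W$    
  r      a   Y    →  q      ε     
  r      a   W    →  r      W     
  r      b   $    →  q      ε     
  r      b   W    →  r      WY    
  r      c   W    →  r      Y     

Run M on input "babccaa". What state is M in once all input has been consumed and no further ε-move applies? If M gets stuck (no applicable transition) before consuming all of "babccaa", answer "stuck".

(p, babccaa, $)
  read b, top $: go to q, push W$ → (q, abccaa, W$)
  read a, top W: go to p, push WW → (p, bccaa, WW$)
  ε-move, top W: go to q, push ε → (q, bccaa, W$)
No transition for (q, b, top W); M blocks with input bccaa remaining.

stuck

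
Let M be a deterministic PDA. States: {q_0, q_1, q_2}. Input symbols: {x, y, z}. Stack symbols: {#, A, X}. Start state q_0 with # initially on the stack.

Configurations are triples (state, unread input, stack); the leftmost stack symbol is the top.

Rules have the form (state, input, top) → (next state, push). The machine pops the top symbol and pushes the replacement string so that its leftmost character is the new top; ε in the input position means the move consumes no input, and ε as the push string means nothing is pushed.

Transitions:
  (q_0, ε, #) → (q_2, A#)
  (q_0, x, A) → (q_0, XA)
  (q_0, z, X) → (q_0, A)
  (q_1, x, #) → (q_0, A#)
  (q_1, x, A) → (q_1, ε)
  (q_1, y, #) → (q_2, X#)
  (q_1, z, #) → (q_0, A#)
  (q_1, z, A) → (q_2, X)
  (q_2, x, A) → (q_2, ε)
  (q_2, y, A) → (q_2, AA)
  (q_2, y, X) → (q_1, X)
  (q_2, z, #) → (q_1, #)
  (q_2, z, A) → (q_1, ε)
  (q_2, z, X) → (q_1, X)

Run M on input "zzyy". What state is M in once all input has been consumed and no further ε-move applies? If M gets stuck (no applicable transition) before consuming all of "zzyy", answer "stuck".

stuck

(q_0, zzyy, #)
  ε-move, top #: go to q_2, push A# → (q_2, zzyy, A#)
  read z, top A: go to q_1, push ε → (q_1, zyy, #)
  read z, top #: go to q_0, push A# → (q_0, yy, A#)
No transition for (q_0, y, top A); M blocks with input yy remaining.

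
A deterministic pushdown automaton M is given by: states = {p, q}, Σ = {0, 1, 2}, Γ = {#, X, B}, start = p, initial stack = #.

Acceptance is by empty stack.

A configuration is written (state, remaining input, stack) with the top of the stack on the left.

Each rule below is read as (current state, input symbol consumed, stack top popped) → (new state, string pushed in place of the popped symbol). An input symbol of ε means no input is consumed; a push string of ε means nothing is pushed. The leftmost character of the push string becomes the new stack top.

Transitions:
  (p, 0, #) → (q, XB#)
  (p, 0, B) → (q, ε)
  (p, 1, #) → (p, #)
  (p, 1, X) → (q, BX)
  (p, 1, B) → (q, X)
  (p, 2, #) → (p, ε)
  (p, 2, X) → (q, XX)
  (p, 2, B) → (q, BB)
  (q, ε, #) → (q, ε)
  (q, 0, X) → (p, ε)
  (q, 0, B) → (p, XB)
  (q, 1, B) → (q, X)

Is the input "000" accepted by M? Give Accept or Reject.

(p, 000, #)
  read 0, top #: go to q, push XB# → (q, 00, XB#)
  read 0, top X: go to p, push ε → (p, 0, B#)
  read 0, top B: go to q, push ε → (q, ε, #)
  ε-move, top #: go to q, push ε → (q, ε, ε)
All input consumed and the stack is empty.

Accept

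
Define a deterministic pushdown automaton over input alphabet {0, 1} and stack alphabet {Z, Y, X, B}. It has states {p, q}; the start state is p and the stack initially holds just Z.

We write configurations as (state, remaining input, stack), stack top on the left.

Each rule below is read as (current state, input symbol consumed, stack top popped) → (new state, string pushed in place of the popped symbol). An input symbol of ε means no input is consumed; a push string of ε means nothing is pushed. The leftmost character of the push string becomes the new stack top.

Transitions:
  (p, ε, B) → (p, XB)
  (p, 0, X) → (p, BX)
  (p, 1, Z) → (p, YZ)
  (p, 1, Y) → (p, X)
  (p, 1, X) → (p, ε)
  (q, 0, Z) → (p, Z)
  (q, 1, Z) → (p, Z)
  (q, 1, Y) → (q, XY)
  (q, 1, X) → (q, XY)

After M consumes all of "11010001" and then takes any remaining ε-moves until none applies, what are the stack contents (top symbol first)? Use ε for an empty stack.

(p, 11010001, Z)
  read 1, top Z: go to p, push YZ → (p, 1010001, YZ)
  read 1, top Y: go to p, push X → (p, 010001, XZ)
  read 0, top X: go to p, push BX → (p, 10001, BXZ)
  ε-move, top B: go to p, push XB → (p, 10001, XBXZ)
  read 1, top X: go to p, push ε → (p, 0001, BXZ)
  ε-move, top B: go to p, push XB → (p, 0001, XBXZ)
  read 0, top X: go to p, push BX → (p, 001, BXBXZ)
  ε-move, top B: go to p, push XB → (p, 001, XBXBXZ)
  read 0, top X: go to p, push BX → (p, 01, BXBXBXZ)
  ε-move, top B: go to p, push XB → (p, 01, XBXBXBXZ)
  read 0, top X: go to p, push BX → (p, 1, BXBXBXBXZ)
  ε-move, top B: go to p, push XB → (p, 1, XBXBXBXBXZ)
  read 1, top X: go to p, push ε → (p, ε, BXBXBXBXZ)
  ε-move, top B: go to p, push XB → (p, ε, XBXBXBXBXZ)
All input consumed in state p with stack XBXBXBXBXZ.

XBXBXBXBXZ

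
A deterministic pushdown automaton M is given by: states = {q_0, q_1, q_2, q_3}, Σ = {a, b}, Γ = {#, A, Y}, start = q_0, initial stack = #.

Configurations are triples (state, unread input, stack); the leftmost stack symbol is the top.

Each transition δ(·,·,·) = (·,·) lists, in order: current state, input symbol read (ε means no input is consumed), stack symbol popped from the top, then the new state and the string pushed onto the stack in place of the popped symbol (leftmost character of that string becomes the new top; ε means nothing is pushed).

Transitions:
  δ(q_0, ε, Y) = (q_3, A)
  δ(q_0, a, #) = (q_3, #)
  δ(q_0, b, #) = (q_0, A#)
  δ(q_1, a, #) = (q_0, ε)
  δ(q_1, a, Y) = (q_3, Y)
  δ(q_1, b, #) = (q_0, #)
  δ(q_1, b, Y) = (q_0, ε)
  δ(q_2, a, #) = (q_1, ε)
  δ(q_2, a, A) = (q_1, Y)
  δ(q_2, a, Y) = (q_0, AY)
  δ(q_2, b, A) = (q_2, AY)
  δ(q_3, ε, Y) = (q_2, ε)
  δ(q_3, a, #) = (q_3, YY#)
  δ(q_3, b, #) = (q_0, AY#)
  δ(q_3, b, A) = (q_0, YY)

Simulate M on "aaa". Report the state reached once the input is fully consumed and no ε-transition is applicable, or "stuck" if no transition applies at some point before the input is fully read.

q_0

(q_0, aaa, #)
  read a, top #: go to q_3, push # → (q_3, aa, #)
  read a, top #: go to q_3, push YY# → (q_3, a, YY#)
  ε-move, top Y: go to q_2, push ε → (q_2, a, Y#)
  read a, top Y: go to q_0, push AY → (q_0, ε, AY#)
All input consumed; M is in state q_0.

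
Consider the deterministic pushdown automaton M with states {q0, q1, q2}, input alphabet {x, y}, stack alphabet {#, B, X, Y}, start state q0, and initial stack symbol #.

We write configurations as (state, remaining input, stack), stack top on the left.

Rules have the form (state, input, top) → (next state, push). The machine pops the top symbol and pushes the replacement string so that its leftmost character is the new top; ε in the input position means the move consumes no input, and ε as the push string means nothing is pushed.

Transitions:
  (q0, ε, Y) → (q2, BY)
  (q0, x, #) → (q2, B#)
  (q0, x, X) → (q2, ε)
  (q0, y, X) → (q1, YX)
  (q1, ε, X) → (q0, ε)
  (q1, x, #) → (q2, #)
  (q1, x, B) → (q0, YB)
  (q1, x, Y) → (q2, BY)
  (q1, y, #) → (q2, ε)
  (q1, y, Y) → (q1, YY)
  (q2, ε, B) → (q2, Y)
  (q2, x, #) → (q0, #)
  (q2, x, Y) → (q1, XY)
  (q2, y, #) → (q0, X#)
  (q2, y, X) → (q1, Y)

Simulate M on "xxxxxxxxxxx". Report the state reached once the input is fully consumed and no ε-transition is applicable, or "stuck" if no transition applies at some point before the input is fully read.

q2

(q0, xxxxxxxxxxx, #)
  read x, top #: go to q2, push B# → (q2, xxxxxxxxxx, B#)
  ε-move, top B: go to q2, push Y → (q2, xxxxxxxxxx, Y#)
  read x, top Y: go to q1, push XY → (q1, xxxxxxxxx, XY#)
  ε-move, top X: go to q0, push ε → (q0, xxxxxxxxx, Y#)
  ε-move, top Y: go to q2, push BY → (q2, xxxxxxxxx, BY#)
  ε-move, top B: go to q2, push Y → (q2, xxxxxxxxx, YY#)
  read x, top Y: go to q1, push XY → (q1, xxxxxxxx, XYY#)
  ε-move, top X: go to q0, push ε → (q0, xxxxxxxx, YY#)
  ε-move, top Y: go to q2, push BY → (q2, xxxxxxxx, BYY#)
  ε-move, top B: go to q2, push Y → (q2, xxxxxxxx, YYY#)
  read x, top Y: go to q1, push XY → (q1, xxxxxxx, XYYY#)
  ε-move, top X: go to q0, push ε → (q0, xxxxxxx, YYY#)
  ε-move, top Y: go to q2, push BY → (q2, xxxxxxx, BYYY#)
  ε-move, top B: go to q2, push Y → (q2, xxxxxxx, YYYY#)
  read x, top Y: go to q1, push XY → (q1, xxxxxx, XYYYY#)
  ε-move, top X: go to q0, push ε → (q0, xxxxxx, YYYY#)
  ε-move, top Y: go to q2, push BY → (q2, xxxxxx, BYYYY#)
  ε-move, top B: go to q2, push Y → (q2, xxxxxx, YYYYY#)
  read x, top Y: go to q1, push XY → (q1, xxxxx, XYYYYY#)
  ε-move, top X: go to q0, push ε → (q0, xxxxx, YYYYY#)
  ε-move, top Y: go to q2, push BY → (q2, xxxxx, BYYYYY#)
  ε-move, top B: go to q2, push Y → (q2, xxxxx, YYYYYY#)
  read x, top Y: go to q1, push XY → (q1, xxxx, XYYYYYY#)
  ε-move, top X: go to q0, push ε → (q0, xxxx, YYYYYY#)
  ε-move, top Y: go to q2, push BY → (q2, xxxx, BYYYYYY#)
  ε-move, top B: go to q2, push Y → (q2, xxxx, YYYYYYY#)
  read x, top Y: go to q1, push XY → (q1, xxx, XYYYYYYY#)
  ε-move, top X: go to q0, push ε → (q0, xxx, YYYYYYY#)
  ε-move, top Y: go to q2, push BY → (q2, xxx, BYYYYYYY#)
  ε-move, top B: go to q2, push Y → (q2, xxx, YYYYYYYY#)
  read x, top Y: go to q1, push XY → (q1, xx, XYYYYYYYY#)
  ε-move, top X: go to q0, push ε → (q0, xx, YYYYYYYY#)
  ε-move, top Y: go to q2, push BY → (q2, xx, BYYYYYYYY#)
  ε-move, top B: go to q2, push Y → (q2, xx, YYYYYYYYY#)
  read x, top Y: go to q1, push XY → (q1, x, XYYYYYYYYY#)
  ε-move, top X: go to q0, push ε → (q0, x, YYYYYYYYY#)
  ε-move, top Y: go to q2, push BY → (q2, x, BYYYYYYYYY#)
  ε-move, top B: go to q2, push Y → (q2, x, YYYYYYYYYY#)
  read x, top Y: go to q1, push XY → (q1, ε, XYYYYYYYYYY#)
  ε-move, top X: go to q0, push ε → (q0, ε, YYYYYYYYYY#)
  ε-move, top Y: go to q2, push BY → (q2, ε, BYYYYYYYYYY#)
  ε-move, top B: go to q2, push Y → (q2, ε, YYYYYYYYYYY#)
All input consumed; M is in state q2.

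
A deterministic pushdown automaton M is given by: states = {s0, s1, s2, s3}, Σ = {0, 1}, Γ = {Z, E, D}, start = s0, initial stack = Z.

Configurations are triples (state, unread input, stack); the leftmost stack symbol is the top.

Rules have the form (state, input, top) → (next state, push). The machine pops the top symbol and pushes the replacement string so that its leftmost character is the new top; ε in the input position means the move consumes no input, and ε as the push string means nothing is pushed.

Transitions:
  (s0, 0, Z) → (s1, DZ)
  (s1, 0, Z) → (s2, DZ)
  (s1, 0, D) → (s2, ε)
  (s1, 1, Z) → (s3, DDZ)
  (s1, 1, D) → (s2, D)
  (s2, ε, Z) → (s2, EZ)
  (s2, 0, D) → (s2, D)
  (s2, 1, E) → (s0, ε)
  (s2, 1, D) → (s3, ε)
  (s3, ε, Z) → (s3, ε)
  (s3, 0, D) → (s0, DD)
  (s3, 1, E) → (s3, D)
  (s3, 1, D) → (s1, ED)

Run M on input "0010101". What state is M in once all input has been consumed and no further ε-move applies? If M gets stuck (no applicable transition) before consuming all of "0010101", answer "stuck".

s3

(s0, 0010101, Z)
  read 0, top Z: go to s1, push DZ → (s1, 010101, DZ)
  read 0, top D: go to s2, push ε → (s2, 10101, Z)
  ε-move, top Z: go to s2, push EZ → (s2, 10101, EZ)
  read 1, top E: go to s0, push ε → (s0, 0101, Z)
  read 0, top Z: go to s1, push DZ → (s1, 101, DZ)
  read 1, top D: go to s2, push D → (s2, 01, DZ)
  read 0, top D: go to s2, push D → (s2, 1, DZ)
  read 1, top D: go to s3, push ε → (s3, ε, Z)
  ε-move, top Z: go to s3, push ε → (s3, ε, ε)
All input consumed; M is in state s3.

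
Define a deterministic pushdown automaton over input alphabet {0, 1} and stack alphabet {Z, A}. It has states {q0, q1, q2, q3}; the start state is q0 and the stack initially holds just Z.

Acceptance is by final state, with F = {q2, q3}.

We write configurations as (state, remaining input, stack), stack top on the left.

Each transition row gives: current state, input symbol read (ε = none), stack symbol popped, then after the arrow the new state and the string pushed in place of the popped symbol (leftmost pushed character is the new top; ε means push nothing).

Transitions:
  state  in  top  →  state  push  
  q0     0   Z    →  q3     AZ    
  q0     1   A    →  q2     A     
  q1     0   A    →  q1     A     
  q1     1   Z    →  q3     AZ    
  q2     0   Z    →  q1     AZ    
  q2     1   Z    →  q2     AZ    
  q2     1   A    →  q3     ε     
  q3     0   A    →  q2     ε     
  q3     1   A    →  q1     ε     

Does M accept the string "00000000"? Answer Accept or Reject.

(q0, 00000000, Z)
  read 0, top Z: go to q3, push AZ → (q3, 0000000, AZ)
  read 0, top A: go to q2, push ε → (q2, 000000, Z)
  read 0, top Z: go to q1, push AZ → (q1, 00000, AZ)
  read 0, top A: go to q1, push A → (q1, 0000, AZ)
  read 0, top A: go to q1, push A → (q1, 000, AZ)
  read 0, top A: go to q1, push A → (q1, 00, AZ)
  read 0, top A: go to q1, push A → (q1, 0, AZ)
  read 0, top A: go to q1, push A → (q1, ε, AZ)
All input consumed; state q1 ∉ F and no further ε-move applies.

Reject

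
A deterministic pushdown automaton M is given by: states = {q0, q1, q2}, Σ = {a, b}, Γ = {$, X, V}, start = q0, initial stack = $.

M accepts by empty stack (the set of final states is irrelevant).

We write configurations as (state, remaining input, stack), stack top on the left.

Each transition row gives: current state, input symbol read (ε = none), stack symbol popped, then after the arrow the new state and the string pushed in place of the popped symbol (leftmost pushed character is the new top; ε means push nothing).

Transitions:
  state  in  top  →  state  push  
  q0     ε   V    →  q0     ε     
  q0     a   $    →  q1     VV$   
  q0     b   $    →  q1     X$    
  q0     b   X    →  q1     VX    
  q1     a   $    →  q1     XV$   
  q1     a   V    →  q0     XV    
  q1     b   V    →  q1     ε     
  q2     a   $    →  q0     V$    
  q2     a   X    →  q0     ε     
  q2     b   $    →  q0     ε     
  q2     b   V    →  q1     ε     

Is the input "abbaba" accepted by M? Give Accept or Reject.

Reject

(q0, abbaba, $)
  read a, top $: go to q1, push VV$ → (q1, bbaba, VV$)
  read b, top V: go to q1, push ε → (q1, baba, V$)
  read b, top V: go to q1, push ε → (q1, aba, $)
  read a, top $: go to q1, push XV$ → (q1, ba, XV$)
No transition applies at (q1, ba, XV$); input not fully consumed.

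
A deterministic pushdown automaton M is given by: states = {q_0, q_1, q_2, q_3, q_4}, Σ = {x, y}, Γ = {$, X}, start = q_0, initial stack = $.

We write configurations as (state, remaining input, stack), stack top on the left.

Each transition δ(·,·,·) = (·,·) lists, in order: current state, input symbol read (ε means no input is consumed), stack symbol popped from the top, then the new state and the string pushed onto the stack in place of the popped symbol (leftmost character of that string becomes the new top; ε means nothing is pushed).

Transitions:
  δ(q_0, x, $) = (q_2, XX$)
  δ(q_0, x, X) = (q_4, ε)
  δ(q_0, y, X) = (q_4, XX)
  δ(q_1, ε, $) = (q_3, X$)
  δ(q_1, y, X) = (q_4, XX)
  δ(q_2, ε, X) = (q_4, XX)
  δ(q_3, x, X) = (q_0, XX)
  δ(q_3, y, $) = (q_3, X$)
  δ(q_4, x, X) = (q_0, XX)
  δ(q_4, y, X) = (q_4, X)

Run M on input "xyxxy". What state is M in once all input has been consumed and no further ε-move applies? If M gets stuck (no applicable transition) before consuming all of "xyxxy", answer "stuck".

q_4

(q_0, xyxxy, $) ⊢ (q_2, yxxy, XX$) ⊢ (q_4, yxxy, XXX$) ⊢ (q_4, xxy, XXX$) ⊢ (q_0, xy, XXXX$) ⊢ (q_4, y, XXX$) ⊢ (q_4, ε, XXX$)
All input consumed; M is in state q_4.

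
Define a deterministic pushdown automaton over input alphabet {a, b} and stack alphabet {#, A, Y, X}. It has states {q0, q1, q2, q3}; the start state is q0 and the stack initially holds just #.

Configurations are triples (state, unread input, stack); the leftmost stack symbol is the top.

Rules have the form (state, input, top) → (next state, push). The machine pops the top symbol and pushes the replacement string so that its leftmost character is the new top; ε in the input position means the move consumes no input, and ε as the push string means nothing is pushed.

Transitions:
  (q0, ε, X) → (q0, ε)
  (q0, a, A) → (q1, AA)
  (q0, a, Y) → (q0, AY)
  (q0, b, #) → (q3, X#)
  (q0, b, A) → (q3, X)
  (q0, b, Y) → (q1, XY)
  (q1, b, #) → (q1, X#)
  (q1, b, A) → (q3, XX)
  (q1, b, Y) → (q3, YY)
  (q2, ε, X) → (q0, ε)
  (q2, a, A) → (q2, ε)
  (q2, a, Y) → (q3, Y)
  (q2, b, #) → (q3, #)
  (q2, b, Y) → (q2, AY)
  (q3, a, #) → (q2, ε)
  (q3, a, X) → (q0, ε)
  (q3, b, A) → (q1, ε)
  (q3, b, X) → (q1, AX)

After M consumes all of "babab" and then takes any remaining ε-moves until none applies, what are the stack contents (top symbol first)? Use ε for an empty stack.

(q0, babab, #) ⊢ (q3, abab, X#) ⊢ (q0, bab, #) ⊢ (q3, ab, X#) ⊢ (q0, b, #) ⊢ (q3, ε, X#)
All input consumed in state q3 with stack X#.

X#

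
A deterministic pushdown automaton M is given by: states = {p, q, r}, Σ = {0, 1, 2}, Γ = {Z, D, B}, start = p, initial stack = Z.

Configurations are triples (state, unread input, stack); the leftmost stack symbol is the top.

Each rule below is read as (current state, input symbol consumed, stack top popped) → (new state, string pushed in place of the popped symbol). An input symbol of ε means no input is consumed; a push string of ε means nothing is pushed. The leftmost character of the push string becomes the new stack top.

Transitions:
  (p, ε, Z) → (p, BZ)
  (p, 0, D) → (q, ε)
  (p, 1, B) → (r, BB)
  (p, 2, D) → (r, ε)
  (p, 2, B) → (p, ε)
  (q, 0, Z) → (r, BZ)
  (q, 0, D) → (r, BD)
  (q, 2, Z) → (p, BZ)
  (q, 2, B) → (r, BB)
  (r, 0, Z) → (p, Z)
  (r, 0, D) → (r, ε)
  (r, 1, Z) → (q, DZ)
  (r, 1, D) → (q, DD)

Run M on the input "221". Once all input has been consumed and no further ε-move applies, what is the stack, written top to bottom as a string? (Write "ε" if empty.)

(p, 221, Z) ⊢ (p, 221, BZ) ⊢ (p, 21, Z) ⊢ (p, 21, BZ) ⊢ (p, 1, Z) ⊢ (p, 1, BZ) ⊢ (r, ε, BBZ)
All input consumed in state r with stack BBZ.

BBZ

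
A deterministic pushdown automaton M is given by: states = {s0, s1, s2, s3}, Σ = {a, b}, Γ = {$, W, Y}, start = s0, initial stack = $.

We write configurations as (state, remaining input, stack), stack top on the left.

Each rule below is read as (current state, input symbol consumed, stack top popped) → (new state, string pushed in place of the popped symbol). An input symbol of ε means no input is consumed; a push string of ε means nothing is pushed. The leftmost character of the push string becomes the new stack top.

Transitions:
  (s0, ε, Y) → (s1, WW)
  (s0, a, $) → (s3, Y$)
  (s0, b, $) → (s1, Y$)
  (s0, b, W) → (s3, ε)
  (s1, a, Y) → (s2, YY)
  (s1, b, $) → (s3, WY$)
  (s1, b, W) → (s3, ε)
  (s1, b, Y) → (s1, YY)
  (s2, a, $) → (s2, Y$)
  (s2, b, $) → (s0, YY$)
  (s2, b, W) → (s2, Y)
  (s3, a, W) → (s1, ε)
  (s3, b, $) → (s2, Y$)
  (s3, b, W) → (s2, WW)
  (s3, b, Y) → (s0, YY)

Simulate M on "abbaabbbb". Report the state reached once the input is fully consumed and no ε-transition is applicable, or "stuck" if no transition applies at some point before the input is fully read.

stuck

(s0, abbaabbbb, $)
  read a, top $: go to s3, push Y$ → (s3, bbaabbbb, Y$)
  read b, top Y: go to s0, push YY → (s0, baabbbb, YY$)
  ε-move, top Y: go to s1, push WW → (s1, baabbbb, WWY$)
  read b, top W: go to s3, push ε → (s3, aabbbb, WY$)
  read a, top W: go to s1, push ε → (s1, abbbb, Y$)
  read a, top Y: go to s2, push YY → (s2, bbbb, YY$)
No transition for (s2, b, top Y); M blocks with input bbbb remaining.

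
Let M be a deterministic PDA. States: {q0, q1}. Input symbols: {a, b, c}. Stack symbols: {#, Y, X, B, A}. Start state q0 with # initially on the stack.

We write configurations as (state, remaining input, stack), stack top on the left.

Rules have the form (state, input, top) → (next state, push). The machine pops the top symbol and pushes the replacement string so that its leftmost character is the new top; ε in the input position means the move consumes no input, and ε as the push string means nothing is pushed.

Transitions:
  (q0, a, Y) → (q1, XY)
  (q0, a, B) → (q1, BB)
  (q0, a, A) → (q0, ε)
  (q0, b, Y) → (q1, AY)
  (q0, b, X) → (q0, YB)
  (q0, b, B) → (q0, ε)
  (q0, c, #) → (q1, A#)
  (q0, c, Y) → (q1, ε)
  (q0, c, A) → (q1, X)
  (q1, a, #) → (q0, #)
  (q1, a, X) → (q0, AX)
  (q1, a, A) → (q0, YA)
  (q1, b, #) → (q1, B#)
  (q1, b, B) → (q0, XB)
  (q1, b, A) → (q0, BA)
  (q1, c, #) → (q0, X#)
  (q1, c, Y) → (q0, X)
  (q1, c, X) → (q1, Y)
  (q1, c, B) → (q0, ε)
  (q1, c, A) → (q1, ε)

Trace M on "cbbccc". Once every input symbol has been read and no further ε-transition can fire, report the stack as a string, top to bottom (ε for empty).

(q0, cbbccc, #)
  read c, top #: go to q1, push A# → (q1, bbccc, A#)
  read b, top A: go to q0, push BA → (q0, bccc, BA#)
  read b, top B: go to q0, push ε → (q0, ccc, A#)
  read c, top A: go to q1, push X → (q1, cc, X#)
  read c, top X: go to q1, push Y → (q1, c, Y#)
  read c, top Y: go to q0, push X → (q0, ε, X#)
All input consumed in state q0 with stack X#.

X#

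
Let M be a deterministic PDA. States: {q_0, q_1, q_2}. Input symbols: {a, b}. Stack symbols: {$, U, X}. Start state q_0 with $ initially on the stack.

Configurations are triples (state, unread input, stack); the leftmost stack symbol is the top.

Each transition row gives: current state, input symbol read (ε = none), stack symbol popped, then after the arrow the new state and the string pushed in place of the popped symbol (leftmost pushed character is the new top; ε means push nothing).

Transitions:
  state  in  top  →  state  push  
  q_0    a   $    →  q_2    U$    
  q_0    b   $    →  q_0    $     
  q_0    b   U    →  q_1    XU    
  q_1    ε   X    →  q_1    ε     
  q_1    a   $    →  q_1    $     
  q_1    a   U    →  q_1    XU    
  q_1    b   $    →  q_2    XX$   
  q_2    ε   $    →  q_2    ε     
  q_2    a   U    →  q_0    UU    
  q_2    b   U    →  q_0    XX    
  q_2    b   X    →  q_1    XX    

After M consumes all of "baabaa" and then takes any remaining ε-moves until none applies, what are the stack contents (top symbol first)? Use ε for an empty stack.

UU$

(q_0, baabaa, $)
  read b, top $: go to q_0, push $ → (q_0, aabaa, $)
  read a, top $: go to q_2, push U$ → (q_2, abaa, U$)
  read a, top U: go to q_0, push UU → (q_0, baa, UU$)
  read b, top U: go to q_1, push XU → (q_1, aa, XUU$)
  ε-move, top X: go to q_1, push ε → (q_1, aa, UU$)
  read a, top U: go to q_1, push XU → (q_1, a, XUU$)
  ε-move, top X: go to q_1, push ε → (q_1, a, UU$)
  read a, top U: go to q_1, push XU → (q_1, ε, XUU$)
  ε-move, top X: go to q_1, push ε → (q_1, ε, UU$)
All input consumed in state q_1 with stack UU$.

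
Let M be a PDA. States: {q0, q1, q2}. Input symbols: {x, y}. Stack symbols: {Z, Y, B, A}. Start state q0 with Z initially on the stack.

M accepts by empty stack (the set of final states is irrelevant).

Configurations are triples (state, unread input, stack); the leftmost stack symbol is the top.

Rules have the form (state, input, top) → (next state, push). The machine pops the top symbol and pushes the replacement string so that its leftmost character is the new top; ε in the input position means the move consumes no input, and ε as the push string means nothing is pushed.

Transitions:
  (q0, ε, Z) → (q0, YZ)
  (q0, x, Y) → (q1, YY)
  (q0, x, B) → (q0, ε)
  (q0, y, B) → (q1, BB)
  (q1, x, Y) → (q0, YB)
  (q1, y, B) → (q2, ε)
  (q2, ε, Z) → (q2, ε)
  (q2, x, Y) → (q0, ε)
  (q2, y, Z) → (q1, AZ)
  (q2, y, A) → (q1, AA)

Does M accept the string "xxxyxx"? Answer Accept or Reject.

No computation consumes all input and empties the stack.

Reject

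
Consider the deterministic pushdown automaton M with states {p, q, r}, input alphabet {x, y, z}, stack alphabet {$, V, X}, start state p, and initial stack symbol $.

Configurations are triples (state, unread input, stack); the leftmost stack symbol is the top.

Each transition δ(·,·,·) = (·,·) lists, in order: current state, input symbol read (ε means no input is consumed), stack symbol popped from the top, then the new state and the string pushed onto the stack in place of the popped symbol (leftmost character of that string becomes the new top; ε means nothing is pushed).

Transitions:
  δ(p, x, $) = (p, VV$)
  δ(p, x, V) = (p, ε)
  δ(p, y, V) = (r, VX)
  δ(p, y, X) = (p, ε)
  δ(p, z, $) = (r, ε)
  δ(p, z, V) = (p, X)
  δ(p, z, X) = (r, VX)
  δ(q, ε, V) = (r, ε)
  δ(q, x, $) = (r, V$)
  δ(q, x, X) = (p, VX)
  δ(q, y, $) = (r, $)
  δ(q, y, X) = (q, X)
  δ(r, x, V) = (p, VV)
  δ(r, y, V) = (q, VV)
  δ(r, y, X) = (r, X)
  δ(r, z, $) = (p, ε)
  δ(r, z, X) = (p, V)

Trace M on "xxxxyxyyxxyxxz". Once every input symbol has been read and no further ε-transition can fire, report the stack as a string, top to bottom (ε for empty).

(p, xxxxyxyyxxyxxz, $)
  read x, top $: go to p, push VV$ → (p, xxxyxyyxxyxxz, VV$)
  read x, top V: go to p, push ε → (p, xxyxyyxxyxxz, V$)
  read x, top V: go to p, push ε → (p, xyxyyxxyxxz, $)
  read x, top $: go to p, push VV$ → (p, yxyyxxyxxz, VV$)
  read y, top V: go to r, push VX → (r, xyyxxyxxz, VXV$)
  read x, top V: go to p, push VV → (p, yyxxyxxz, VVXV$)
  read y, top V: go to r, push VX → (r, yxxyxxz, VXVXV$)
  read y, top V: go to q, push VV → (q, xxyxxz, VVXVXV$)
  ε-move, top V: go to r, push ε → (r, xxyxxz, VXVXV$)
  read x, top V: go to p, push VV → (p, xyxxz, VVXVXV$)
  read x, top V: go to p, push ε → (p, yxxz, VXVXV$)
  read y, top V: go to r, push VX → (r, xxz, VXXVXV$)
  read x, top V: go to p, push VV → (p, xz, VVXXVXV$)
  read x, top V: go to p, push ε → (p, z, VXXVXV$)
  read z, top V: go to p, push X → (p, ε, XXXVXV$)
All input consumed in state p with stack XXXVXV$.

XXXVXV$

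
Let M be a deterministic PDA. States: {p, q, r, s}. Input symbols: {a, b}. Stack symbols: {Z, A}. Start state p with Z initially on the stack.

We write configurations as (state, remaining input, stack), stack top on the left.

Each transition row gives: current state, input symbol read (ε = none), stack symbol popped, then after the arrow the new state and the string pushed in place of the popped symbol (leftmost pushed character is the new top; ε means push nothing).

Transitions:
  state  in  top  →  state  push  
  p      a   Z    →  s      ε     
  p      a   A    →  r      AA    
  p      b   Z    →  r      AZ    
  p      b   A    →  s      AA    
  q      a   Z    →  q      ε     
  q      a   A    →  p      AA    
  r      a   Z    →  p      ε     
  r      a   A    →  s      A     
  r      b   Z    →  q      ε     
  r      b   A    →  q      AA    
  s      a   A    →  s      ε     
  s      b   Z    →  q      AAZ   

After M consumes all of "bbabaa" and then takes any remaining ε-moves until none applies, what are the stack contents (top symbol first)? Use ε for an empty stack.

(p, bbabaa, Z)
  read b, top Z: go to r, push AZ → (r, babaa, AZ)
  read b, top A: go to q, push AA → (q, abaa, AAZ)
  read a, top A: go to p, push AA → (p, baa, AAAZ)
  read b, top A: go to s, push AA → (s, aa, AAAAZ)
  read a, top A: go to s, push ε → (s, a, AAAZ)
  read a, top A: go to s, push ε → (s, ε, AAZ)
All input consumed in state s with stack AAZ.

AAZ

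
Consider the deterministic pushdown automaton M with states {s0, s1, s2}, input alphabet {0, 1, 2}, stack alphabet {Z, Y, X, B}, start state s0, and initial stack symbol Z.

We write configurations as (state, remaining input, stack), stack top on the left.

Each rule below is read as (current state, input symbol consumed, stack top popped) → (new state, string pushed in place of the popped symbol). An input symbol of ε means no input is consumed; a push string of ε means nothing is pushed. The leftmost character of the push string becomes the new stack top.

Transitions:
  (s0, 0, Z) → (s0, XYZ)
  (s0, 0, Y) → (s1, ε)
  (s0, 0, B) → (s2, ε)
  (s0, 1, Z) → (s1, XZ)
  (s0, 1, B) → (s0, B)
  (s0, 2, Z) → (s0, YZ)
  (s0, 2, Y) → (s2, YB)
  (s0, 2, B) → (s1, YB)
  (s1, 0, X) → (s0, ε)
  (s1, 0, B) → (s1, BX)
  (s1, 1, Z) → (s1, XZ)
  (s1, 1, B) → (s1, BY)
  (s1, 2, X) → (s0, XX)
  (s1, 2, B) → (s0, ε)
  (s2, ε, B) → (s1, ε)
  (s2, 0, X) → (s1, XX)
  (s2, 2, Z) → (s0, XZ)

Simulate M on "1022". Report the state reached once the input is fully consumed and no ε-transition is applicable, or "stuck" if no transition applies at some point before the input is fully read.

s2

(s0, 1022, Z)
  read 1, top Z: go to s1, push XZ → (s1, 022, XZ)
  read 0, top X: go to s0, push ε → (s0, 22, Z)
  read 2, top Z: go to s0, push YZ → (s0, 2, YZ)
  read 2, top Y: go to s2, push YB → (s2, ε, YBZ)
All input consumed; M is in state s2.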